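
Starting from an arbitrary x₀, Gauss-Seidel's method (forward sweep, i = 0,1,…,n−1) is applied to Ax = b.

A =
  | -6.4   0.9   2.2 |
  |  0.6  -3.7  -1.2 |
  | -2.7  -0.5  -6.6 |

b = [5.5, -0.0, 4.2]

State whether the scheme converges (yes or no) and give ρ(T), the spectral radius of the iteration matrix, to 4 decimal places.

yes, ρ = 0.1938

Split A = D + L + U, D = diag(-6.4, -3.7, -6.6).
GS T = -(D+L)⁻¹U: row 0 first, T[0,1] = -(0.9)/(-6.4) = +0.1406; later rows by forward substitution.
  T[0,:] = [+0.0000 +0.1406 +0.3438]
  T[1,:] = [+0.0000 +0.0228 -0.2686]
  T[2,:] = [+0.0000 -0.0593 -0.1203]
|eigenvalues of T|: 0.1938, 0.0963, 0.0000.
ρ = 0.1938; 0.1938 < 1: convergent.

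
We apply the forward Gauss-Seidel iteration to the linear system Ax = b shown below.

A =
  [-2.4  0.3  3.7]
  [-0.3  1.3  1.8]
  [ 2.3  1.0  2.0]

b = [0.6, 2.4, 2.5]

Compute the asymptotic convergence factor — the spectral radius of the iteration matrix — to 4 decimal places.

A = D + L + U where D = diag(-2.4, 1.3, 2).
GS T = -(D+L)⁻¹U: row 0 first, T[0,2] = -(3.7)/(-2.4) = +1.5417; later rows by forward substitution.
  T[0,:] = [+0.0000, +0.1250, +1.5417]
  T[1,:] = [+0.0000, +0.0288, -1.0288]
  T[2,:] = [+0.0000, -0.1582, -1.2585]
|λ(T)| sorted: 1.3745, 0.1448, 0.0000.
ρ = 1.3745; 1.3745 > 1: divergent.

1.3745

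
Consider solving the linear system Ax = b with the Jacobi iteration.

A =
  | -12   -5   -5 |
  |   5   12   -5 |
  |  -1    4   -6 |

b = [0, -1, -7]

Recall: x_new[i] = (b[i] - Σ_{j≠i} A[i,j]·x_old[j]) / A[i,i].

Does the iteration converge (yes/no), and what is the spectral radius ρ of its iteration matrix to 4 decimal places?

yes, ρ = 0.8333

Split A = D + L + U, D = diag(-12, 12, -6).
Jacobi: T = -D⁻¹(L+U), T[1,2] = -(-5)/(12) = +0.4167; T[1,1] = 0.
  T[0,:] = [+0.0000 -0.4167 -0.4167]
  T[1,:] = [-0.4167 +0.0000 +0.4167]
  T[2,:] = [-0.1667 +0.6667 +0.0000]
moduli |λ_i(T)| = 0.8333, 0.4167, 0.4167.
ρ = 0.8333; 0.8333 < 1, so it converges for any x₀.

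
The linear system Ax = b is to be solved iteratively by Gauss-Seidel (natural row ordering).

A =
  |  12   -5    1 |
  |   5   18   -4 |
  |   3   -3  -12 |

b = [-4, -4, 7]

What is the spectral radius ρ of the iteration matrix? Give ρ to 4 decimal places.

0.2805

Diagonal D = diag(12, 18, -12); L, U strict lower/upper.
GS T = -(D+L)⁻¹U: row 0 first, T[0,2] = -(1)/(12) = -0.0833; later rows by forward substitution.
  T[0,:] = [+0.0000  +0.4167  -0.0833]
  T[1,:] = [+0.0000  -0.1157  +0.2454]
  T[2,:] = [+0.0000  +0.1331  -0.0822]
eigenvalue magnitudes: 0.2805, 0.0825, 0.0000.
ρ = 0.2805; 0.2805 < 1, so it converges for any x₀.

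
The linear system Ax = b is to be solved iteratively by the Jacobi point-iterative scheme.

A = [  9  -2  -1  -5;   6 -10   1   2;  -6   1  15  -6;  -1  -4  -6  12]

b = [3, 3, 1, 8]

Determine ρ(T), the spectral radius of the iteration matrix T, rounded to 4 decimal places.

0.8623

A = D + L + U where D = diag(9, -10, 15, 12).
Jacobi: T = -D⁻¹(L+U), T[0,2] = -(-1)/(9) = +0.1111; T[0,0] = 0.
  T[0,:] = [+0.0000, +0.2222, +0.1111, +0.5556]
  T[1,:] = [+0.6000, +0.0000, +0.1000, +0.2000]
  T[2,:] = [+0.4000, -0.0667, +0.0000, +0.4000]
  T[3,:] = [+0.0833, +0.3333, +0.5000, +0.0000]
eigenvalue magnitudes: 0.8623, 0.5565, 0.5565, 0.0548.
ρ(T) = max|λ| = 0.8623; 0.8623 < 1, so it converges for any x₀.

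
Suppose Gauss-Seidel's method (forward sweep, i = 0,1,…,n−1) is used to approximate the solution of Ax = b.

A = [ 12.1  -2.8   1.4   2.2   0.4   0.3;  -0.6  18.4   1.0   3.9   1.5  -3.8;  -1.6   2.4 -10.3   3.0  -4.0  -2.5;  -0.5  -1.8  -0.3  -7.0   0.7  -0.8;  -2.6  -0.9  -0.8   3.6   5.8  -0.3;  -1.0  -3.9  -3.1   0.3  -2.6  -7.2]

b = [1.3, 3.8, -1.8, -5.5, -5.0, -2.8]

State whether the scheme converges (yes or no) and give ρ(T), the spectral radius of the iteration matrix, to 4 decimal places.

Write A = D+L+U with D = diag(12.1, 18.4, -10.3, -7, 5.8, -7.2).
T_GS = -(D+L)⁻¹U: row 0 first, T[0,2] = -(1.4)/(12.1) = -0.1157; later rows by forward substitution.
  T[0,:] = [+0.0000  +0.2314  -0.1157  -0.1818  -0.0331  -0.0248]
  T[1,:] = [+0.0000  +0.0075  -0.0581  -0.2179  -0.0826  +0.2057]
  T[2,:] = [+0.0000  -0.0342  +0.0044  +0.2687  -0.4025  -0.1909]
  T[3,:] = [+0.0000  -0.0170  +0.0230  +0.0575  +0.1408  -0.1572]
  T[4,:] = [+0.0000  +0.1107  -0.0746  -0.1139  -0.1706  +0.1438]
  T[5,:] = [+0.0000  -0.0622  +0.0735  +0.0711  +0.2901  -0.0843]
|eigenvalues of T|: 0.2815, 0.1228, 0.0847, 0.0847, 0.0106, 0.0000.
ρ = 0.2815; 0.2815 < 1 ⇒ converges.

yes, ρ = 0.2815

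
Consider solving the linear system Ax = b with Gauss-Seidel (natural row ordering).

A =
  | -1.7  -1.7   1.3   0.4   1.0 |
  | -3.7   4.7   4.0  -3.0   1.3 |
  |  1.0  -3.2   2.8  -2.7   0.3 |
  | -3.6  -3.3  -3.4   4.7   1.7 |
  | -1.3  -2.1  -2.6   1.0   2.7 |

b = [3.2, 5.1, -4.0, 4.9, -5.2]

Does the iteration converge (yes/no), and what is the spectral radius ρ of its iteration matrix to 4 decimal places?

no, ρ = 1.6349

Split A = D + L + U, D = diag(-1.7, 4.7, 2.8, 4.7, 2.7).
GS T = -(D+L)⁻¹U: row 0 first, T[0,2] = -(1.3)/(-1.7) = +0.7647; later rows by forward substitution.
  T[0,:] = [+0.0000  -1.0000  +0.7647  +0.2353  +0.5882]
  T[1,:] = [+0.0000  -0.7872  -0.2491  +0.8235  +0.1865]
  T[2,:] = [+0.0000  -0.5426  -0.5578  +1.8214  -0.1041]
  T[3,:] = [+0.0000  -1.7112  +0.0074  +2.0761  +0.1445]
  T[4,:] = [+0.0000  -0.9825  -0.3653  +1.7389  +0.2745]
|roots of det(T-λI)|: 1.6349, 0.5474, 0.5474, 0.2917, 0.0000.
spectral radius ρ = 1.6349; 1.6349 > 1, so it fails to converge.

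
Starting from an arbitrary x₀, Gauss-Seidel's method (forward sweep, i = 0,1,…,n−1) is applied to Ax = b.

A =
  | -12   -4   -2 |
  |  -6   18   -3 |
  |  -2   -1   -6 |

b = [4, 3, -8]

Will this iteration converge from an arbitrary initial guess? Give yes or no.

Split A = D + L + U, D = diag(-12, 18, -6).
Gauss-Seidel: T = -(D+L)⁻¹U, row 0 first, T[0,2] = -(-2)/(-12) = -0.1667; later rows by forward substitution.
  T[0,:] = [+0.0000  -0.3333  -0.1667]
  T[1,:] = [+0.0000  -0.1111  +0.1111]
  T[2,:] = [+0.0000  +0.1296  +0.0370]
|λ(T)| sorted: 0.1781, 0.1040, 0.0000.
spectral radius ρ = 0.1781; 0.1781 < 1, so it converges for any x₀.

yes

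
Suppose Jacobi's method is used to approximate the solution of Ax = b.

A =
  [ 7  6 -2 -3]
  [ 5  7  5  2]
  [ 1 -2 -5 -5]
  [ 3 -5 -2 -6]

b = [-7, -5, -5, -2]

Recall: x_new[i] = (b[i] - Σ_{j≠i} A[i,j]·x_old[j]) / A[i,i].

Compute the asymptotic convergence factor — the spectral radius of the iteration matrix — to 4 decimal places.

1.1816

Let D = diag(7, 7, -5, -6); L, U the strict triangles.
Jacobi: T = -D⁻¹(L+U), T[3,2] = -(-2)/(-6) = -0.3333; T[3,3] = 0.
  T[0,:] = [+0.0000  -0.8571  +0.2857  +0.4286]
  T[1,:] = [-0.7143  +0.0000  -0.7143  -0.2857]
  T[2,:] = [+0.2000  -0.4000  +0.0000  -1.0000]
  T[3,:] = [+0.5000  -0.8333  -0.3333  +0.0000]
|eigenvalues of T|: 1.1816, 0.9618, 0.9618, 0.6815.
ρ(T) = max|λ| = 1.1816; 1.1816 > 1, so it fails to converge.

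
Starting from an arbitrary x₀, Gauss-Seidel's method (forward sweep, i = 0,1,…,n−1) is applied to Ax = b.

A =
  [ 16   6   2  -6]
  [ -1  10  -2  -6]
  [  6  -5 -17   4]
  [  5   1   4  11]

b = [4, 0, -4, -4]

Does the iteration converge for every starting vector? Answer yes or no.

Write A = D+L+U with D = diag(16, 10, -17, 11).
GS T = -(D+L)⁻¹U: row 0 first, T[0,3] = -(-6)/(16) = +0.3750; later rows by forward substitution.
  T[0,:] = [+0.0000  -0.3750  -0.1250  +0.3750]
  T[1,:] = [+0.0000  -0.0375  +0.1875  +0.6375]
  T[2,:] = [+0.0000  -0.1213  -0.0993  +0.1801]
  T[3,:] = [+0.0000  +0.2180  +0.0759  -0.2939]
|eigenvalues of T|: 0.5588, 0.1999, 0.0718, 0.0000.
spectral radius ρ = 0.5588; 0.5588 < 1 ⇒ converges.

yes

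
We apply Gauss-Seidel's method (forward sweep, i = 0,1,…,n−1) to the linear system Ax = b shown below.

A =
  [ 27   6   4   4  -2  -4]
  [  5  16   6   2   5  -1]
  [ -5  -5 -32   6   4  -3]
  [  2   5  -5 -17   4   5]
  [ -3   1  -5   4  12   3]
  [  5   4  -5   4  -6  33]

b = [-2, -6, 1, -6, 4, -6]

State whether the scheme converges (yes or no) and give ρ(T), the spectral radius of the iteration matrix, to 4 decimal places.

yes, ρ = 0.2440

Write A = D+L+U with D = diag(27, 16, -32, -17, 12, 33).
T_GS = -(D+L)⁻¹U: row 0 first, T[0,4] = -(-2)/(27) = +0.0741; later rows by forward substitution.
  T[0,:] = [+0.0000, -0.2222, -0.1481, -0.1481, +0.0741, +0.1481]
  T[1,:] = [+0.0000, +0.0694, -0.3287, -0.0787, -0.3356, +0.0162]
  T[2,:] = [+0.0000, +0.0239, +0.0745, +0.2229, +0.1659, -0.1194]
  T[3,:] = [+0.0000, -0.0127, -0.1360, -0.1061, +0.0965, +0.3514]
  T[4,:] = [+0.0000, -0.0471, +0.0667, +0.0978, +0.0834, -0.3812]
  T[5,:] = [+0.0000, +0.0218, +0.1022, +0.0964, +0.0581, -0.1544]
moduli |λ_i(T)| = 0.2440, 0.1611, 0.1611, 0.1483, 0.1483, 0.0000.
ρ(T) = max|λ| = 0.2440; 0.2440 < 1: convergent.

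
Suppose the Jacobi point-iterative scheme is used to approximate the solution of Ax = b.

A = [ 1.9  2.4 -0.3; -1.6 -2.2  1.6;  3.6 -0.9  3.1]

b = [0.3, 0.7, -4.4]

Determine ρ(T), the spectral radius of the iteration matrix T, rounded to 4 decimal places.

Diagonal D = diag(1.9, -2.2, 3.1); L, U strict lower/upper.
Jacobi: T = -D⁻¹(L+U), T[2,0] = -(3.6)/(3.1) = -1.1613; T[2,2] = 0.
  T[0,:] = [+0.0000, -1.2632, +0.1579]
  T[1,:] = [-0.7273, +0.0000, +0.7273]
  T[2,:] = [-1.1613, +0.2903, +0.0000]
moduli |λ_i(T)| = 1.3160, 0.8862, 0.8862.
ρ(T) = max|λ| = 1.3160; 1.3160 > 1: divergent.

1.3160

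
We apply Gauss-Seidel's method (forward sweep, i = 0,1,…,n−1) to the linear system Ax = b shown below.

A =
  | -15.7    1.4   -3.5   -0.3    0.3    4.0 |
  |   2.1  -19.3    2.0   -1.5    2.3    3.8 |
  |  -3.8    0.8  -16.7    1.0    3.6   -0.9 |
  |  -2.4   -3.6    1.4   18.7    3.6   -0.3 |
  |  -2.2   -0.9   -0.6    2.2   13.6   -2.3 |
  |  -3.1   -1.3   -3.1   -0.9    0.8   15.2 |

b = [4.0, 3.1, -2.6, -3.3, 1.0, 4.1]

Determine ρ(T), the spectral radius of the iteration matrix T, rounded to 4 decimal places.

0.1613

Diagonal D = diag(-15.7, -19.3, -16.7, 18.7, 13.6, 15.2); L, U strict lower/upper.
Gauss-Seidel: T = -(D+L)⁻¹U, row 0 first, T[0,1] = -(1.4)/(-15.7) = +0.0892; later rows by forward substitution.
  T[0,:] = [+0.0000, +0.0892, -0.2229, -0.0191, +0.0191, +0.2548]
  T[1,:] = [+0.0000, +0.0097, +0.0794, -0.0798, +0.1213, +0.2246]
  T[2,:] = [+0.0000, -0.0198, +0.0545, +0.0604, +0.2170, -0.1011]
  T[3,:] = [+0.0000, +0.0148, -0.0174, -0.0223, -0.1830, +0.0996]
  T[4,:] = [+0.0000, +0.0118, -0.0256, -0.0021, +0.0503, +0.2046]
  T[5,:] = [+0.0000, +0.0152, -0.0272, +0.0004, +0.0450, +0.0457]
|λ(T)| sorted: 0.1613, 0.1008, 0.0877, 0.0877, 0.0294, 0.0000.
ρ(T) = max|λ| = 0.1613; 0.1613 < 1, so it converges for any x₀.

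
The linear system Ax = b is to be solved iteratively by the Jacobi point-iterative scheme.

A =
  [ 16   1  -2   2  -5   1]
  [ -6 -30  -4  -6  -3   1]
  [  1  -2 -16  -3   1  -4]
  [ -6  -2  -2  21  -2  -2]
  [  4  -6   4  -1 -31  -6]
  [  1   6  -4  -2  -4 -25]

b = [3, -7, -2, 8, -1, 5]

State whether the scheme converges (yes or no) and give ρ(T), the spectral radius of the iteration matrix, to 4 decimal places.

yes, ρ = 0.5361

Split A = D + L + U, D = diag(16, -30, -16, 21, -31, -25).
Jacobi: T = -D⁻¹(L+U), T[1,3] = -(-6)/(-30) = -0.2000; T[1,1] = 0.
  T[0,:] = [+0.0000 -0.0625 +0.1250 -0.1250 +0.3125 -0.0625]
  T[1,:] = [-0.2000 +0.0000 -0.1333 -0.2000 -0.1000 +0.0333]
  T[2,:] = [+0.0625 -0.1250 +0.0000 -0.1875 +0.0625 -0.2500]
  T[3,:] = [+0.2857 +0.0952 +0.0952 +0.0000 +0.0952 +0.0952]
  T[4,:] = [+0.1290 -0.1935 +0.1290 -0.0323 +0.0000 -0.1935]
  T[5,:] = [+0.0400 +0.2400 -0.1600 -0.0800 -0.1600 +0.0000]
|λ(T)| sorted: 0.5361, 0.3152, 0.3152, 0.2888, 0.1287, 0.0519.
ρ(T) = max|λ| = 0.5361; 0.5361 < 1, so it converges for any x₀.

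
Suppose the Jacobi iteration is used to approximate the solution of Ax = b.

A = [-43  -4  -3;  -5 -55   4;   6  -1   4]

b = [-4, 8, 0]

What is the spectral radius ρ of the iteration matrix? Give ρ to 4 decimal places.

Write A = D+L+U with D = diag(-43, -55, 4).
T_J = -D⁻¹(L+U): T[1,2] = -(4)/(-55) = +0.0727; T[1,1] = 0.
  T[0,:] = [+0.0000, -0.0930, -0.0698]
  T[1,:] = [-0.0909, +0.0000, +0.0727]
  T[2,:] = [-1.5000, +0.2500, +0.0000]
|roots of det(T-λI)|: 0.4007, 0.3046, 0.0961.
ρ(T) = max|λ| = 0.4007; 0.4007 < 1 ⇒ converges.

0.4007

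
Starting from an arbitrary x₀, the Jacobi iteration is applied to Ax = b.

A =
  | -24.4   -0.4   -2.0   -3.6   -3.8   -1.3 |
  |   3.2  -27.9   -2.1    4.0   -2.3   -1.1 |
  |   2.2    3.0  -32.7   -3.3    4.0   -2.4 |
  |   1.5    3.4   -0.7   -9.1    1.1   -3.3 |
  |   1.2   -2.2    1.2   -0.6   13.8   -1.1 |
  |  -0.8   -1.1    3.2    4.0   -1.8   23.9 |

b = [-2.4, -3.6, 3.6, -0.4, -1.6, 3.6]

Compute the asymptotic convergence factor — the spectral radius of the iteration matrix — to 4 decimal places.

Let D = diag(-24.4, -27.9, -32.7, -9.1, 13.8, 23.9); L, U the strict triangles.
T_J = -D⁻¹(L+U): T[4,5] = -(-1.1)/(13.8) = +0.0797; T[4,4] = 0.
  T[0,:] = [+0.0000, -0.0164, -0.0820, -0.1475, -0.1557, -0.0533]
  T[1,:] = [+0.1147, +0.0000, -0.0753, +0.1434, -0.0824, -0.0394]
  T[2,:] = [+0.0673, +0.0917, +0.0000, -0.1009, +0.1223, -0.0734]
  T[3,:] = [+0.1648, +0.3736, -0.0769, +0.0000, +0.1209, -0.3626]
  T[4,:] = [-0.0870, +0.1594, -0.0870, +0.0435, +0.0000, +0.0797]
  T[5,:] = [+0.0335, +0.0460, -0.1339, -0.1674, +0.0753, +0.0000]
eigenvalue magnitudes: 0.2784, 0.2293, 0.2063, 0.1476, 0.1357, 0.1357.
spectral radius ρ = 0.2784; 0.2784 < 1, so it converges for any x₀.

0.2784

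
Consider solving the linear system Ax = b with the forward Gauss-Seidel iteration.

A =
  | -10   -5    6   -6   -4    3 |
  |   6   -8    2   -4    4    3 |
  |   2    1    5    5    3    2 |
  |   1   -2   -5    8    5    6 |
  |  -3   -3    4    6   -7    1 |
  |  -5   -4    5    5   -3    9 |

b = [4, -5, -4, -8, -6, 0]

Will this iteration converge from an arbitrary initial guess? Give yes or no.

Split A = D + L + U, D = diag(-10, -8, 5, 8, -7, 9).
Gauss-Seidel: T = -(D+L)⁻¹U, row 0 first, T[0,5] = -(3)/(-10) = +0.3000; later rows by forward substitution.
  T[0,:] = [+0.0000 -0.5000 +0.6000 -0.6000 -0.4000 +0.3000]
  T[1,:] = [+0.0000 -0.3750 +0.7000 -0.9500 +0.2000 +0.6000]
  T[2,:] = [+0.0000 +0.2750 -0.3800 -0.5700 -0.4800 -0.6400]
  T[3,:] = [+0.0000 +0.1406 -0.1375 -0.5188 -0.8250 -1.0375]
  T[4,:] = [+0.0000 +0.6527 -0.8921 -0.1061 -0.8957 -1.4979]
  T[5,:] = [+0.0000 -0.4578 +0.6346 -0.1861 +0.2931 +0.8660]
moduli |λ_i(T)| = 1.2138, 0.4410, 0.2655, 0.2655, 0.1644, 0.0000.
ρ(T) = max|λ| = 1.2138; 1.2138 > 1 ⇒ diverges.

no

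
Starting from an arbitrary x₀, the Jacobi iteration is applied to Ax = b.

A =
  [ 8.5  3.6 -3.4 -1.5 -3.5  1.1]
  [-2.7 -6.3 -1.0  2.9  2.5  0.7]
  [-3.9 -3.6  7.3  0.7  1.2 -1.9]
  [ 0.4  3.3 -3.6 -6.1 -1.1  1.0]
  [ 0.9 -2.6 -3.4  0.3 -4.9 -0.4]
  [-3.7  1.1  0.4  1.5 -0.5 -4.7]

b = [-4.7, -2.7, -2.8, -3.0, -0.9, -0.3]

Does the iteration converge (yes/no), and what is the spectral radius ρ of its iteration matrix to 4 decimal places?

A = D + L + U where D = diag(8.5, -6.3, 7.3, -6.1, -4.9, -4.7).
Jacobi: T = -D⁻¹(L+U), T[1,0] = -(-2.7)/(-6.3) = -0.4286; T[1,1] = 0.
  T[0,:] = [+0.0000  -0.4235  +0.4000  +0.1765  +0.4118  -0.1294]
  T[1,:] = [-0.4286  +0.0000  -0.1587  +0.4603  +0.3968  +0.1111]
  T[2,:] = [+0.5342  +0.4932  +0.0000  -0.0959  -0.1644  +0.2603]
  T[3,:] = [+0.0656  +0.5410  -0.5902  +0.0000  -0.1803  +0.1639]
  T[4,:] = [+0.1837  -0.5306  -0.6939  +0.0612  +0.0000  -0.0816]
  T[5,:] = [-0.7872  +0.2340  +0.0851  +0.3191  -0.1064  +0.0000]
|eigenvalues of T|: 1.1756, 0.6780, 0.5149, 0.5149, 0.1805, 0.1805.
ρ = 1.1756; 1.1756 > 1: divergent.

no, ρ = 1.1756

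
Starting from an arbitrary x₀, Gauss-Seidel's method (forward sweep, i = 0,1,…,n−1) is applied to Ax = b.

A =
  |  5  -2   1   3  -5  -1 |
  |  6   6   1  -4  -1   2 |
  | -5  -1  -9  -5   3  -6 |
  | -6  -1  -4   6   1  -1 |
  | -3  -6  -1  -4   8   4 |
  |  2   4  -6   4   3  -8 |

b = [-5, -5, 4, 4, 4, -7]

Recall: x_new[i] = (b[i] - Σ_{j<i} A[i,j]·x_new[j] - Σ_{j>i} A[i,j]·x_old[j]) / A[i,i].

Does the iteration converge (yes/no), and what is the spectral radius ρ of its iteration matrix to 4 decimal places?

no, ρ = 1.3187

Let D = diag(5, 6, -9, 6, 8, -8); L, U the strict triangles.
Gauss-Seidel: T = -(D+L)⁻¹U, row 0 first, T[0,5] = -(-1)/(5) = +0.2000; later rows by forward substitution.
  T[0,:] = [+0.0000  +0.4000  -0.2000  -0.6000  +1.0000  +0.2000]
  T[1,:] = [+0.0000  -0.4000  +0.0333  +1.2667  -0.8333  -0.5333]
  T[2,:] = [+0.0000  -0.1778  +0.1074  -0.3630  -0.1296  -0.7185]
  T[3,:] = [+0.0000  +0.2148  -0.1228  -0.6309  +0.6080  -0.2012]
  T[4,:] = [+0.0000  -0.0648  -0.0980  +0.3642  +0.0378  -1.0154]
  T[5,:] = [+0.0000  +0.1164  -0.2121  +0.5767  +0.2487  -0.1592]
|roots of det(T-λI)|: 1.3187, 0.5466, 0.5466, 0.0606, 0.0323, 0.0000.
ρ = 1.3187; 1.3187 > 1: divergent.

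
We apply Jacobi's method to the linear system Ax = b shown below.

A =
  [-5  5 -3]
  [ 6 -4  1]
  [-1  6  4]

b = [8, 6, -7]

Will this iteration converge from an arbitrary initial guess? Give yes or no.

Diagonal D = diag(-5, -4, 4); L, U strict lower/upper.
T_J = -D⁻¹(L+U): T[1,2] = -(1)/(-4) = +0.2500; T[1,1] = 0.
  T[0,:] = [+0.0000 +1.0000 -0.6000]
  T[1,:] = [+1.5000 +0.0000 +0.2500]
  T[2,:] = [+0.2500 -1.5000 +0.0000]
|eigenvalues of T|: 1.4068, 1.0020, 1.0020.
spectral radius ρ = 1.4068; 1.4068 > 1, so it fails to converge.

no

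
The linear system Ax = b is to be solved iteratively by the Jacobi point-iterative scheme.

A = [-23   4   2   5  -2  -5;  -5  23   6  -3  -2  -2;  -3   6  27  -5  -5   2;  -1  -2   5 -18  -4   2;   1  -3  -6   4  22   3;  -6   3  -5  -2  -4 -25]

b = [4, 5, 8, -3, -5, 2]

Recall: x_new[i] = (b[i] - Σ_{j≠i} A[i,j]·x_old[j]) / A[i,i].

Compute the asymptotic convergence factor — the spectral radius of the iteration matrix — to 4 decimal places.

A = D + L + U where D = diag(-23, 23, 27, -18, 22, -25).
T_J = -D⁻¹(L+U): T[2,4] = -(-5)/(27) = +0.1852; T[2,2] = 0.
  T[0,:] = [+0.0000  +0.1739  +0.0870  +0.2174  -0.0870  -0.2174]
  T[1,:] = [+0.2174  +0.0000  -0.2609  +0.1304  +0.0870  +0.0870]
  T[2,:] = [+0.1111  -0.2222  +0.0000  +0.1852  +0.1852  -0.0741]
  T[3,:] = [-0.0556  -0.1111  +0.2778  +0.0000  -0.2222  +0.1111]
  T[4,:] = [-0.0455  +0.1364  +0.2727  -0.1818  +0.0000  -0.1364]
  T[5,:] = [-0.2400  +0.1200  -0.2000  -0.0800  -0.1600  +0.0000]
|λ(T)| sorted: 0.5798, 0.4061, 0.2956, 0.2956, 0.2950, 0.0221.
spectral radius ρ = 0.5798; 0.5798 < 1 ⇒ converges.

0.5798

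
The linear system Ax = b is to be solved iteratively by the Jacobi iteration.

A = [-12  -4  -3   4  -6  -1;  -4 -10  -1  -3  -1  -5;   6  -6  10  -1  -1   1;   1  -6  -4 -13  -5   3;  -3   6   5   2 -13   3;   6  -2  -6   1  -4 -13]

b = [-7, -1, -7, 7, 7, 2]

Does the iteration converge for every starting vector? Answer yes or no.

A = D + L + U where D = diag(-12, -10, 10, -13, -13, -13).
Jacobi T = -D⁻¹(L+U): T[2,0] = -(6)/(10) = -0.6000; T[2,2] = 0.
  T[0,:] = [+0.0000, -0.3333, -0.2500, +0.3333, -0.5000, -0.0833]
  T[1,:] = [-0.4000, +0.0000, -0.1000, -0.3000, -0.1000, -0.5000]
  T[2,:] = [-0.6000, +0.6000, +0.0000, +0.1000, +0.1000, -0.1000]
  T[3,:] = [+0.0769, -0.4615, -0.3077, +0.0000, -0.3846, +0.2308]
  T[4,:] = [-0.2308, +0.4615, +0.3846, +0.1538, +0.0000, +0.2308]
  T[5,:] = [+0.4615, -0.1538, -0.4615, +0.0769, -0.3077, +0.0000]
|λ(T)| sorted: 1.1705, 0.6400, 0.6400, 0.3649, 0.3649, 0.2991.
ρ = 1.1705; 1.1705 > 1 ⇒ diverges.

no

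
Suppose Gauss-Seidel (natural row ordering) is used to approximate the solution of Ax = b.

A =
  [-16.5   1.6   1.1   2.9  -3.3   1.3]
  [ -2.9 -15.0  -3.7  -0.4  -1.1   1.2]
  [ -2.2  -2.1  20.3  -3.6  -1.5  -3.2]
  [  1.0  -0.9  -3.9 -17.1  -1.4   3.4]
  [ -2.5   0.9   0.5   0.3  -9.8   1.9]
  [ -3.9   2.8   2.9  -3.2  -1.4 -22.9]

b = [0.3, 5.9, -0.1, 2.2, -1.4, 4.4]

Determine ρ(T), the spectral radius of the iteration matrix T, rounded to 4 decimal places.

Split A = D + L + U, D = diag(-16.5, -15, 20.3, -17.1, -9.8, -22.9).
Gauss-Seidel: T = -(D+L)⁻¹U, row 0 first, T[0,5] = -(1.3)/(-16.5) = +0.0788; later rows by forward substitution.
  T[0,:] = [+0.0000  +0.0970  +0.0667  +0.1758  -0.2000  +0.0788]
  T[1,:] = [+0.0000  -0.0187  -0.2596  -0.0606  -0.0347  +0.0648]
  T[2,:] = [+0.0000  +0.0086  -0.0196  +0.1901  +0.0486  +0.1729]
  T[3,:] = [+0.0000  +0.0047  +0.0220  -0.0299  -0.1028  +0.1606]
  T[4,:] = [+0.0000  -0.0259  -0.0412  -0.0416  +0.0472  +0.1935]
  T[5,:] = [+0.0000  -0.0168  -0.0461  -0.0066  +0.0475  -0.0179]
moduli |λ_i(T)| = 0.1603, 0.1256, 0.1256, 0.1226, 0.0370, 0.0000.
ρ(T) = max|λ| = 0.1603; 0.1603 < 1 ⇒ converges.

0.1603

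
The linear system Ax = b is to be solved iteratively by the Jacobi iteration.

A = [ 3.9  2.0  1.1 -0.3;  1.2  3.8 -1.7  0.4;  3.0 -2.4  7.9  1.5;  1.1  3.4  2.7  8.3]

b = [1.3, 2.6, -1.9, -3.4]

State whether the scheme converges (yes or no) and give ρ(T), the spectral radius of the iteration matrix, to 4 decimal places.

Write A = D+L+U with D = diag(3.9, 3.8, 7.9, 8.3).
Jacobi T = -D⁻¹(L+U): T[3,2] = -(2.7)/(8.3) = -0.3253; T[3,3] = 0.
  T[0,:] = [+0.0000  -0.5128  -0.2821  +0.0769]
  T[1,:] = [-0.3158  +0.0000  +0.4474  -0.1053]
  T[2,:] = [-0.3797  +0.3038  +0.0000  -0.1899]
  T[3,:] = [-0.1325  -0.4096  -0.3253  +0.0000]
eigenvalue magnitudes: 0.8356, 0.4390, 0.4390, 0.0071.
ρ = 0.8356; 0.8356 < 1, so it converges for any x₀.

yes, ρ = 0.8356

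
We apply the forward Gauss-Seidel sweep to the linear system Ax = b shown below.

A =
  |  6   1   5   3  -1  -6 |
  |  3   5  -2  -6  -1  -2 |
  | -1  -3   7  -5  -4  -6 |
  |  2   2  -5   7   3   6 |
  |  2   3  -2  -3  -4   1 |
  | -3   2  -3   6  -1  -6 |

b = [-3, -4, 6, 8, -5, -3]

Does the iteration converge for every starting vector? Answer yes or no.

Write A = D+L+U with D = diag(6, 5, 7, 7, -4, -6).
GS T = -(D+L)⁻¹U: row 0 first, T[0,4] = -(-1)/(6) = +0.1667; later rows by forward substitution.
  T[0,:] = [+0.0000 -0.1667 -0.8333 -0.5000 +0.1667 +1.0000]
  T[1,:] = [+0.0000 +0.1000 +0.9000 +1.5000 +0.1000 -0.2000]
  T[2,:] = [+0.0000 +0.0190 +0.2667 +1.2857 +0.6381 +0.9143]
  T[3,:] = [+0.0000 +0.0327 +0.1714 +0.6327 -0.0490 -0.4327]
  T[4,:] = [+0.0000 -0.0423 -0.0036 -0.2423 -0.1240 +0.4673]
  T[5,:] = [+0.0000 +0.1469 +0.7554 +0.7802 -0.3974 -1.5344]
eigenvalue magnitudes: 1.6321, 0.8867, 0.4076, 0.3071, 0.0141, 0.0000.
ρ = 1.6321; 1.6321 > 1 ⇒ diverges.

no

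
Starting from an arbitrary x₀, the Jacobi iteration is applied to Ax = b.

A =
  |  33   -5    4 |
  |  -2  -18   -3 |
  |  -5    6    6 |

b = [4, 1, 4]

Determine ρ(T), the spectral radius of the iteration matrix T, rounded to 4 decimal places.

0.3752

Write A = D+L+U with D = diag(33, -18, 6).
Jacobi: T = -D⁻¹(L+U), T[1,0] = -(-2)/(-18) = -0.1111; T[1,1] = 0.
  T[0,:] = [+0.0000, +0.1515, -0.1212]
  T[1,:] = [-0.1111, +0.0000, -0.1667]
  T[2,:] = [+0.8333, -1.0000, +0.0000]
|roots of det(T-λI)|: 0.3752, 0.3033, 0.3033.
spectral radius ρ = 0.3752; 0.3752 < 1: convergent.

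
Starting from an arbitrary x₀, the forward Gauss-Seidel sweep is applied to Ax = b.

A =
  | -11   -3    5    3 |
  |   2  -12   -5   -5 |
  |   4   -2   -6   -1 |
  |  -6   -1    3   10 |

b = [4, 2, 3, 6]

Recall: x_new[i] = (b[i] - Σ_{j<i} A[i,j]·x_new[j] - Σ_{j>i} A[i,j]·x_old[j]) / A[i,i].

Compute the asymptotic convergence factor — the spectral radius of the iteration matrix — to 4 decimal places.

0.5980

Split A = D + L + U, D = diag(-11, -12, -6, 10).
GS T = -(D+L)⁻¹U: row 0 first, T[0,3] = -(3)/(-11) = +0.2727; later rows by forward substitution.
  T[0,:] = [+0.0000 -0.2727 +0.4545 +0.2727]
  T[1,:] = [+0.0000 -0.0455 -0.3409 -0.3712]
  T[2,:] = [+0.0000 -0.1667 +0.4167 +0.1389]
  T[3,:] = [+0.0000 -0.1182 +0.1136 +0.0848]
|λ(T)| sorted: 0.5980, 0.2260, 0.0841, 0.0000.
ρ = 0.5980; 0.5980 < 1: convergent.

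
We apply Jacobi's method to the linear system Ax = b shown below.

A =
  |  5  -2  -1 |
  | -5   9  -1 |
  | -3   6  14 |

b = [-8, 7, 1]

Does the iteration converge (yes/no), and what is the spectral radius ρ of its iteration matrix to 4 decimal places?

Split A = D + L + U, D = diag(5, 9, 14).
Jacobi T = -D⁻¹(L+U): T[1,2] = -(-1)/(9) = +0.1111; T[1,1] = 0.
  T[0,:] = [+0.0000, +0.4000, +0.2000]
  T[1,:] = [+0.5556, +0.0000, +0.1111]
  T[2,:] = [+0.2143, -0.4286, +0.0000]
eigenvalue magnitudes: 0.5370, 0.3026, 0.2344.
ρ(T) = max|λ| = 0.5370; 0.5370 < 1 ⇒ converges.

yes, ρ = 0.5370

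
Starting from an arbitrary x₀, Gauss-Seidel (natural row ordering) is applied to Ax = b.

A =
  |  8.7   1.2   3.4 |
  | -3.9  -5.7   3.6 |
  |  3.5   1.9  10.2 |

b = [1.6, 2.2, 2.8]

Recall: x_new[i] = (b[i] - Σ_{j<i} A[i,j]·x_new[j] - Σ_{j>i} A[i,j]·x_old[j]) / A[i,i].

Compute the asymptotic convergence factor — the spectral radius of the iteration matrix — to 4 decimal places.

Let D = diag(8.7, -5.7, 10.2); L, U the strict triangles.
T_GS = -(D+L)⁻¹U: row 0 first, T[0,1] = -(1.2)/(8.7) = -0.1379; later rows by forward substitution.
  T[0,:] = [+0.0000 -0.1379 -0.3908]
  T[1,:] = [+0.0000 +0.0944 +0.8990]
  T[2,:] = [+0.0000 +0.0297 -0.0334]
|roots of det(T-λI)|: 0.2061, 0.1451, 0.0000.
ρ(T) = max|λ| = 0.2061; 0.2061 < 1 ⇒ converges.

0.2061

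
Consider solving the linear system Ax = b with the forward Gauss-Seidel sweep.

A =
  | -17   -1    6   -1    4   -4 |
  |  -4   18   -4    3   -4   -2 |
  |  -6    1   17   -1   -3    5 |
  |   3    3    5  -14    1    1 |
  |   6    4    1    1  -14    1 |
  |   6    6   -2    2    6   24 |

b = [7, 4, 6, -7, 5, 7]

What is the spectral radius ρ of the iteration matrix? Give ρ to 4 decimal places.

0.5191

A = D + L + U where D = diag(-17, 18, 17, -14, -14, 24).
Gauss-Seidel: T = -(D+L)⁻¹U, row 0 first, T[0,3] = -(-1)/(-17) = -0.0588; later rows by forward substitution.
  T[0,:] = [+0.0000, -0.0588, +0.3529, -0.0588, +0.2353, -0.2353]
  T[1,:] = [+0.0000, -0.0131, +0.3007, -0.1797, +0.2745, +0.0588]
  T[2,:] = [+0.0000, -0.0200, +0.1069, +0.0486, +0.2434, -0.3806]
  T[3,:] = [+0.0000, -0.0225, +0.1782, -0.0338, +0.2676, -0.1023]
  T[4,:] = [+0.0000, -0.0320, +0.2575, -0.0755, +0.2158, -0.0471]
  T[5,:] = [+0.0000, +0.0262, -0.2337, +0.0854, -0.1834, +0.0327]
|eigenvalues of T|: 0.5191, 0.2249, 0.0334, 0.0281, 0.0090, 0.0000.
ρ = 0.5191; 0.5191 < 1 ⇒ converges.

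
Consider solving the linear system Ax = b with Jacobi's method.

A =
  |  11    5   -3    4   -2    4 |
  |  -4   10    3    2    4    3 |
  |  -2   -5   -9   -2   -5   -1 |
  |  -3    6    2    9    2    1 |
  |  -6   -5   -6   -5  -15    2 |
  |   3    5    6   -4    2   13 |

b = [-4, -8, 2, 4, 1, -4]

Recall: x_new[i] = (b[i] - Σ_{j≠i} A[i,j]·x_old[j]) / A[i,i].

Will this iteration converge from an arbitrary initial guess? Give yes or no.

no

Diagonal D = diag(11, 10, -9, 9, -15, 13); L, U strict lower/upper.
Jacobi T = -D⁻¹(L+U): T[4,3] = -(-5)/(-15) = -0.3333; T[4,4] = 0.
  T[0,:] = [+0.0000 -0.4545 +0.2727 -0.3636 +0.1818 -0.3636]
  T[1,:] = [+0.4000 +0.0000 -0.3000 -0.2000 -0.4000 -0.3000]
  T[2,:] = [-0.2222 -0.5556 +0.0000 -0.2222 -0.5556 -0.1111]
  T[3,:] = [+0.3333 -0.6667 -0.2222 +0.0000 -0.2222 -0.1111]
  T[4,:] = [-0.4000 -0.3333 -0.4000 -0.3333 +0.0000 +0.1333]
  T[5,:] = [-0.2308 -0.3846 -0.4615 +0.3077 -0.1538 +0.0000]
|eigenvalues of T|: 1.1507, 0.7197, 0.7197, 0.5600, 0.5600, 0.2773.
ρ = 1.1507; 1.1507 > 1 ⇒ diverges.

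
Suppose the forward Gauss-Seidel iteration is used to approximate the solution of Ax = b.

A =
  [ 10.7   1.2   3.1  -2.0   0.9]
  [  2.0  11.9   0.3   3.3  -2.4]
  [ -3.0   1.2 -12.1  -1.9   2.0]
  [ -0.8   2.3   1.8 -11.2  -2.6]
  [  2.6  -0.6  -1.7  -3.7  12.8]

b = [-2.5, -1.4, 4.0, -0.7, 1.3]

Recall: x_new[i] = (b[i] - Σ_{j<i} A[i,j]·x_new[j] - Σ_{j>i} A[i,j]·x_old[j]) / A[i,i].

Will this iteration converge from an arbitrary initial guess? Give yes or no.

yes

A = D + L + U where D = diag(10.7, 11.9, -12.1, -11.2, 12.8).
GS T = -(D+L)⁻¹U: row 0 first, T[0,1] = -(1.2)/(10.7) = -0.1121; later rows by forward substitution.
  T[0,:] = [+0.0000  -0.1121  -0.2897  +0.1869  -0.0841]
  T[1,:] = [+0.0000  +0.0188  +0.0235  -0.3087  +0.2158]
  T[2,:] = [+0.0000  +0.0297  +0.0742  -0.2340  +0.2075]
  T[3,:] = [+0.0000  +0.0167  +0.0374  -0.1144  -0.1485]
  T[4,:] = [+0.0000  +0.0324  +0.0806  -0.1166  +0.0119]
|roots of det(T-λI)|: 0.2285, 0.1351, 0.1351, 0.0050, 0.0000.
ρ(T) = max|λ| = 0.2285; 0.2285 < 1: convergent.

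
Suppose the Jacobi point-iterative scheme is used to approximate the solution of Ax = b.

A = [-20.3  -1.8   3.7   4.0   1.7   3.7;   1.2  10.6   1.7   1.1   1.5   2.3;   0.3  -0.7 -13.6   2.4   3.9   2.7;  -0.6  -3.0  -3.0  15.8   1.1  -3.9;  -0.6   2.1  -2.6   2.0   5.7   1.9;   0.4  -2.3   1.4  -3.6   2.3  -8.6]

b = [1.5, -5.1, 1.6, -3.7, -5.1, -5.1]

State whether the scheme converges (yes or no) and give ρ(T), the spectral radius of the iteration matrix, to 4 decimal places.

yes, ρ = 0.5906

Split A = D + L + U, D = diag(-20.3, 10.6, -13.6, 15.8, 5.7, -8.6).
Jacobi T = -D⁻¹(L+U): T[1,5] = -(2.3)/(10.6) = -0.2170; T[1,1] = 0.
  T[0,:] = [+0.0000  -0.0887  +0.1823  +0.1970  +0.0837  +0.1823]
  T[1,:] = [-0.1132  +0.0000  -0.1604  -0.1038  -0.1415  -0.2170]
  T[2,:] = [+0.0221  -0.0515  +0.0000  +0.1765  +0.2868  +0.1985]
  T[3,:] = [+0.0380  +0.1899  +0.1899  +0.0000  -0.0696  +0.2468]
  T[4,:] = [+0.1053  -0.3684  +0.4561  -0.3509  +0.0000  -0.3333]
  T[5,:] = [+0.0465  -0.2674  +0.1628  -0.4186  +0.2674  +0.0000]
|roots of det(T-λI)|: 0.5906, 0.5004, 0.3775, 0.3775, 0.1242, 0.0485.
ρ(T) = max|λ| = 0.5906; 0.5906 < 1 ⇒ converges.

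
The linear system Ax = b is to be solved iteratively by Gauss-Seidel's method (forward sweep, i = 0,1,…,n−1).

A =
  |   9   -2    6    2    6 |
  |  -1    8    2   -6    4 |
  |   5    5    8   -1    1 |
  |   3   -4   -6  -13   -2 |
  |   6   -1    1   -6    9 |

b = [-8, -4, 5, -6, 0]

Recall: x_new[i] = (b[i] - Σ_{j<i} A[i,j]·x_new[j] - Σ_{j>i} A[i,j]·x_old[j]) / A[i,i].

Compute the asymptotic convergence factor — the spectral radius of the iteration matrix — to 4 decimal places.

0.9072

A = D + L + U where D = diag(9, 8, 8, -13, 9).
T_GS = -(D+L)⁻¹U: row 0 first, T[0,3] = -(2)/(9) = -0.2222; later rows by forward substitution.
  T[0,:] = [+0.0000  +0.2222  -0.6667  -0.2222  -0.6667]
  T[1,:] = [+0.0000  +0.0278  -0.3333  +0.7222  -0.5833]
  T[2,:] = [+0.0000  -0.1562  +0.6250  -0.1875  +0.6562]
  T[3,:] = [+0.0000  +0.1149  -0.3397  -0.1870  -0.4311]
  T[4,:] = [+0.0000  -0.0511  +0.1115  +0.1246  +0.0193]
moduli |λ_i(T)| = 0.9072, 0.2592, 0.1797, 0.0169, 0.0000.
spectral radius ρ = 0.9072; 0.9072 < 1, so it converges for any x₀.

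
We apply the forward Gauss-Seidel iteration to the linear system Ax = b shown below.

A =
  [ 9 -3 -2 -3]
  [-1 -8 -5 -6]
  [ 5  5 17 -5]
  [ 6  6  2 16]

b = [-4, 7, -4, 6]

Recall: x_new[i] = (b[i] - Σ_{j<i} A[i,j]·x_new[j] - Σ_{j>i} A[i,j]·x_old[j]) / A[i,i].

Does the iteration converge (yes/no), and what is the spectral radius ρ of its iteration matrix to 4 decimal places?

yes, ρ = 0.5924

Diagonal D = diag(9, -8, 17, 16); L, U strict lower/upper.
T_GS = -(D+L)⁻¹U: row 0 first, T[0,2] = -(-2)/(9) = +0.2222; later rows by forward substitution.
  T[0,:] = [+0.0000 +0.3333 +0.2222 +0.3333]
  T[1,:] = [+0.0000 -0.0417 -0.6528 -0.7917]
  T[2,:] = [+0.0000 -0.0858 +0.1266 +0.4289]
  T[3,:] = [+0.0000 -0.0987 +0.1456 +0.1183]
|eigenvalues of T|: 0.5924, 0.1969, 0.1969, 0.0000.
ρ(T) = max|λ| = 0.5924; 0.5924 < 1 ⇒ converges.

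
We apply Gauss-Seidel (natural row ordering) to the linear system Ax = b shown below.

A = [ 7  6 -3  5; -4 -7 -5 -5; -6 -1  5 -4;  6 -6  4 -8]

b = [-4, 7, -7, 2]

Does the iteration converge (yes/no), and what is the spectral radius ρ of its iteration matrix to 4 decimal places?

Let D = diag(7, -7, 5, -8); L, U the strict triangles.
GS T = -(D+L)⁻¹U: row 0 first, T[0,2] = -(-3)/(7) = +0.4286; later rows by forward substitution.
  T[0,:] = [+0.0000, -0.8571, +0.4286, -0.7143]
  T[1,:] = [+0.0000, +0.4898, -0.9592, -0.3061]
  T[2,:] = [+0.0000, -0.9306, +0.3224, -0.1184]
  T[3,:] = [+0.0000, -1.4755, +1.2020, -0.3653]
|λ(T)| sorted: 1.5023, 0.7118, 0.3436, 0.0000.
ρ(T) = max|λ| = 1.5023; 1.5023 > 1: divergent.

no, ρ = 1.5023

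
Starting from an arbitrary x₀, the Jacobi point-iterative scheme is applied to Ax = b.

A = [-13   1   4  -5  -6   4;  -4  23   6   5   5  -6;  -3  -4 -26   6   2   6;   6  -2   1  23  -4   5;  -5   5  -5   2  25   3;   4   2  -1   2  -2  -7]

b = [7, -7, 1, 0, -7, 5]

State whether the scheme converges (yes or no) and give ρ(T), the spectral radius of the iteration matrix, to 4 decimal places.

yes, ρ = 0.6916

Diagonal D = diag(-13, 23, -26, 23, 25, -7); L, U strict lower/upper.
Jacobi: T = -D⁻¹(L+U), T[4,2] = -(-5)/(25) = +0.2000; T[4,4] = 0.
  T[0,:] = [+0.0000  +0.0769  +0.3077  -0.3846  -0.4615  +0.3077]
  T[1,:] = [+0.1739  +0.0000  -0.2609  -0.2174  -0.2174  +0.2609]
  T[2,:] = [-0.1154  -0.1538  +0.0000  +0.2308  +0.0769  +0.2308]
  T[3,:] = [-0.2609  +0.0870  -0.0435  +0.0000  +0.1739  -0.2174]
  T[4,:] = [+0.2000  -0.2000  +0.2000  -0.0800  +0.0000  -0.1200]
  T[5,:] = [+0.5714  +0.2857  -0.1429  +0.2857  -0.2857  +0.0000]
moduli |λ_i(T)| = 0.6916, 0.5022, 0.5022, 0.3144, 0.3144, 0.0503.
ρ(T) = max|λ| = 0.6916; 0.6916 < 1: convergent.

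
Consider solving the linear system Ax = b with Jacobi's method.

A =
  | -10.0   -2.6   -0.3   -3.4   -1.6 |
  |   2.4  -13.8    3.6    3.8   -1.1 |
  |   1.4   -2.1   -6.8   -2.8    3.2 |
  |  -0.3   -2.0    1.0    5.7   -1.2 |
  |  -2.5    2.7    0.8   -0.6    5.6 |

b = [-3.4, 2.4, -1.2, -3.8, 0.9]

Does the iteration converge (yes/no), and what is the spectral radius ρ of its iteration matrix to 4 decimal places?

A = D + L + U where D = diag(-10, -13.8, -6.8, 5.7, 5.6).
Jacobi T = -D⁻¹(L+U): T[2,1] = -(-2.1)/(-6.8) = -0.3088; T[2,2] = 0.
  T[0,:] = [+0.0000, -0.2600, -0.0300, -0.3400, -0.1600]
  T[1,:] = [+0.1739, +0.0000, +0.2609, +0.2754, -0.0797]
  T[2,:] = [+0.2059, -0.3088, +0.0000, -0.4118, +0.4706]
  T[3,:] = [+0.0526, +0.3509, -0.1754, +0.0000, +0.2105]
  T[4,:] = [+0.4464, -0.4821, -0.1429, +0.1071, +0.0000]
|roots of det(T-λI)|: 0.6035, 0.4958, 0.4958, 0.2957, 0.2957.
ρ(T) = max|λ| = 0.6035; 0.6035 < 1 ⇒ converges.

yes, ρ = 0.6035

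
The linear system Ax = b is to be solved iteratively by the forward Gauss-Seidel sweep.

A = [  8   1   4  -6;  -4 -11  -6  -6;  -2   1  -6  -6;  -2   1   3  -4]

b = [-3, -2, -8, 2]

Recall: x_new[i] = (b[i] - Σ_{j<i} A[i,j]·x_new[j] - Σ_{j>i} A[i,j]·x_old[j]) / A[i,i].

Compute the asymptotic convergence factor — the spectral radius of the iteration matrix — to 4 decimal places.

1.2937

Split A = D + L + U, D = diag(8, -11, -6, -4).
Gauss-Seidel: T = -(D+L)⁻¹U, row 0 first, T[0,2] = -(4)/(8) = -0.5000; later rows by forward substitution.
  T[0,:] = [+0.0000  -0.1250  -0.5000  +0.7500]
  T[1,:] = [+0.0000  +0.0455  -0.3636  -0.8182]
  T[2,:] = [+0.0000  +0.0492  +0.1061  -1.3864]
  T[3,:] = [+0.0000  +0.1108  +0.2386  -1.6193]
eigenvalue magnitudes: 1.2937, 0.2712, 0.0972, 0.0000.
spectral radius ρ = 1.2937; 1.2937 > 1 ⇒ diverges.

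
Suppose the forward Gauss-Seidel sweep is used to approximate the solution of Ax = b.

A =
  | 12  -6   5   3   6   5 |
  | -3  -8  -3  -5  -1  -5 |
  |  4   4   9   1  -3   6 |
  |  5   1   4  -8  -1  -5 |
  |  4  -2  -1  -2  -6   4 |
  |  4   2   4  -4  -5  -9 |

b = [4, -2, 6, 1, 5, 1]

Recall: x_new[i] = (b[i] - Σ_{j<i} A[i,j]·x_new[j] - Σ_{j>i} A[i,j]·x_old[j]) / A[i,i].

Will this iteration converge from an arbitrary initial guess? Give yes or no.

no

Split A = D + L + U, D = diag(12, -8, 9, -8, -6, -9).
Gauss-Seidel: T = -(D+L)⁻¹U, row 0 first, T[0,1] = -(-6)/(12) = +0.5000; later rows by forward substitution.
  T[0,:] = [+0.0000  +0.5000  -0.4167  -0.2500  -0.5000  -0.4167]
  T[1,:] = [+0.0000  -0.1875  -0.2188  -0.5312  +0.0625  -0.4688]
  T[2,:] = [+0.0000  -0.1389  +0.2824  +0.2361  +0.5278  -0.2731]
  T[3,:] = [+0.0000  +0.2196  -0.1466  -0.1046  -0.1658  -1.0806]
  T[4,:] = [+0.0000  +0.3458  -0.2031  +0.0059  -0.3869  +0.9509]
  T[5,:] = [+0.0000  -0.1709  +0.0697  -0.0810  +0.3148  -0.4587]
moduli |λ_i(T)| = 1.1455, 0.4493, 0.4493, 0.2387, 0.0140, 0.0000.
spectral radius ρ = 1.1455; 1.1455 > 1 ⇒ diverges.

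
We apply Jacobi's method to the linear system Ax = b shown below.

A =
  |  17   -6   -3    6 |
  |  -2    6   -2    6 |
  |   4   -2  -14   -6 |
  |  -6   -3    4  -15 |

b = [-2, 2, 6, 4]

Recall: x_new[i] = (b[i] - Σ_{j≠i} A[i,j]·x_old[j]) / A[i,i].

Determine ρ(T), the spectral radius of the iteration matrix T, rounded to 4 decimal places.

0.8230

Split A = D + L + U, D = diag(17, 6, -14, -15).
Jacobi: T = -D⁻¹(L+U), T[0,2] = -(-3)/(17) = +0.1765; T[0,0] = 0.
  T[0,:] = [+0.0000  +0.3529  +0.1765  -0.3529]
  T[1,:] = [+0.3333  +0.0000  +0.3333  -1.0000]
  T[2,:] = [+0.2857  -0.1429  +0.0000  -0.4286]
  T[3,:] = [-0.4000  -0.2000  +0.2667  +0.0000]
|λ(T)| sorted: 0.8230, 0.5474, 0.5474, 0.0386.
spectral radius ρ = 0.8230; 0.8230 < 1 ⇒ converges.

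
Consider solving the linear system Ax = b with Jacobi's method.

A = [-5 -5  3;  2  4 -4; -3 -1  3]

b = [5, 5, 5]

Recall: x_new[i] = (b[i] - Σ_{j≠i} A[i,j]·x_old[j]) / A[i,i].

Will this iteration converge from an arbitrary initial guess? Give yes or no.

Write A = D+L+U with D = diag(-5, 4, 3).
T_J = -D⁻¹(L+U): T[2,0] = -(-3)/(3) = +1.0000; T[2,2] = 0.
  T[0,:] = [+0.0000 -1.0000 +0.6000]
  T[1,:] = [-0.5000 +0.0000 +1.0000]
  T[2,:] = [+1.0000 +0.3333 +0.0000]
|eigenvalues of T|: 1.4760, 0.8633, 0.8633.
ρ(T) = max|λ| = 1.4760; 1.4760 > 1 ⇒ diverges.

no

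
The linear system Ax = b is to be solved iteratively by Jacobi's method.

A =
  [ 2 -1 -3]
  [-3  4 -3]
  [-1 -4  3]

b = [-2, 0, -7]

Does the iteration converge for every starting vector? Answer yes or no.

Write A = D+L+U with D = diag(2, 4, 3).
Jacobi T = -D⁻¹(L+U): T[1,2] = -(-3)/(4) = +0.7500; T[1,1] = 0.
  T[0,:] = [+0.0000, +0.5000, +1.5000]
  T[1,:] = [+0.7500, +0.0000, +0.7500]
  T[2,:] = [+0.3333, +1.3333, +0.0000]
|roots of det(T-λI)|: 1.6850, 0.9820, 0.9820.
ρ(T) = max|λ| = 1.6850; 1.6850 > 1, so it fails to converge.

no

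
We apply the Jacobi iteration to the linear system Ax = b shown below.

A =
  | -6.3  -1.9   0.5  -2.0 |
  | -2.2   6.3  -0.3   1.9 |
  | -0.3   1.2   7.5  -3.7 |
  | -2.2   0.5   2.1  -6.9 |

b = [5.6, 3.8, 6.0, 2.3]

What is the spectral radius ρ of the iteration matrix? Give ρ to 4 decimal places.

Write A = D+L+U with D = diag(-6.3, 6.3, 7.5, -6.9).
T_J = -D⁻¹(L+U): T[3,0] = -(-2.2)/(-6.9) = -0.3188; T[3,3] = 0.
  T[0,:] = [+0.0000, -0.3016, +0.0794, -0.3175]
  T[1,:] = [+0.3492, +0.0000, +0.0476, -0.3016]
  T[2,:] = [+0.0400, -0.1600, +0.0000, +0.4933]
  T[3,:] = [-0.3188, +0.0725, +0.3043, +0.0000]
|roots of det(T-λI)|: 0.5349, 0.4091, 0.3390, 0.3390.
ρ = 0.5349; 0.5349 < 1: convergent.

0.5349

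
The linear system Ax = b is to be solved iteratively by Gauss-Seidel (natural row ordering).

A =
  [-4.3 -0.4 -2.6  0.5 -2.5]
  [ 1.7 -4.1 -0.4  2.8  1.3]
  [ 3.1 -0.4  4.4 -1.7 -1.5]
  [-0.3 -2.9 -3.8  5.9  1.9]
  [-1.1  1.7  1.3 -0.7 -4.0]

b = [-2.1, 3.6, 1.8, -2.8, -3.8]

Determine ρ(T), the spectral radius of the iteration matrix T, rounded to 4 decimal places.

Let D = diag(-4.3, -4.1, 4.4, 5.9, -4); L, U the strict triangles.
T_GS = -(D+L)⁻¹U: row 0 first, T[0,4] = -(-2.5)/(-4.3) = -0.5814; later rows by forward substitution.
  T[0,:] = [+0.0000, -0.0930, -0.6047, +0.1163, -0.5814]
  T[1,:] = [+0.0000, -0.0386, -0.3483, +0.7311, +0.0760]
  T[2,:] = [+0.0000, +0.0620, +0.3943, +0.3709, +0.7574]
  T[3,:] = [+0.0000, +0.0163, +0.0521, +0.6042, +0.1736]
  T[4,:] = [+0.0000, +0.0265, +0.1373, +0.2936, +0.4080]
|roots of det(T-λI)|: 0.9313, 0.3875, 0.0628, 0.0137, 0.0000.
ρ = 0.9313; 0.9313 < 1: convergent.

0.9313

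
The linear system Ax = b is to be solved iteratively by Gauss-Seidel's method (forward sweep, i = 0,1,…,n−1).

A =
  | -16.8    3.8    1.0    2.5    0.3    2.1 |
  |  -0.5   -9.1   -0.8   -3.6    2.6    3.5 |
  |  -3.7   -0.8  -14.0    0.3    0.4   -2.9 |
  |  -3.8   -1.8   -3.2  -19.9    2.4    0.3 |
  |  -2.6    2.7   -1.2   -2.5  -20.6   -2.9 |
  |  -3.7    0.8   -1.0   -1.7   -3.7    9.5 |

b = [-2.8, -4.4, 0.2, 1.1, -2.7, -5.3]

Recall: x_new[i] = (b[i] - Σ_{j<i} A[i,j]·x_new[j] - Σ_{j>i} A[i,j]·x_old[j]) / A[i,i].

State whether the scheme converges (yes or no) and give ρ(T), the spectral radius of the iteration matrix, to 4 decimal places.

yes, ρ = 0.2205

Let D = diag(-16.8, -9.1, -14, -19.9, -20.6, 9.5); L, U the strict triangles.
T_GS = -(D+L)⁻¹U: row 0 first, T[0,2] = -(1)/(-16.8) = +0.0595; later rows by forward substitution.
  T[0,:] = [+0.0000 +0.2262 +0.0595 +0.1488 +0.0179 +0.1250]
  T[1,:] = [+0.0000 -0.0124 -0.0912 -0.4038 +0.2847 +0.3777]
  T[2,:] = [+0.0000 -0.0591 -0.0105 +0.0052 +0.0076 -0.2618]
  T[3,:] = [+0.0000 -0.0326 -0.0014 +0.0073 +0.0902 -0.0009]
  T[4,:] = [+0.0000 -0.0228 -0.0187 -0.0729 +0.0237 -0.0917]
  T[5,:] = [+0.0000 +0.0682 +0.0222 +0.0654 +0.0091 -0.0465]
|roots of det(T-λI)|: 0.2205, 0.1773, 0.1191, 0.1191, 0.0051, 0.0000.
ρ(T) = max|λ| = 0.2205; 0.2205 < 1: convergent.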